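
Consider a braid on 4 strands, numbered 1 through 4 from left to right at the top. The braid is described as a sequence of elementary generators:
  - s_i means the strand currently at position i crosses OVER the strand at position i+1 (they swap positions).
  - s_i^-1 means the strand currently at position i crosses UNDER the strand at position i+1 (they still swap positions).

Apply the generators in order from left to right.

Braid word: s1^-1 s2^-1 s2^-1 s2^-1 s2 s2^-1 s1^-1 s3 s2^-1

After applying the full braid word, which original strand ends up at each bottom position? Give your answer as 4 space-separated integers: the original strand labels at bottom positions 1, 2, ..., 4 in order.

Gen 1 (s1^-1): strand 1 crosses under strand 2. Perm now: [2 1 3 4]
Gen 2 (s2^-1): strand 1 crosses under strand 3. Perm now: [2 3 1 4]
Gen 3 (s2^-1): strand 3 crosses under strand 1. Perm now: [2 1 3 4]
Gen 4 (s2^-1): strand 1 crosses under strand 3. Perm now: [2 3 1 4]
Gen 5 (s2): strand 3 crosses over strand 1. Perm now: [2 1 3 4]
Gen 6 (s2^-1): strand 1 crosses under strand 3. Perm now: [2 3 1 4]
Gen 7 (s1^-1): strand 2 crosses under strand 3. Perm now: [3 2 1 4]
Gen 8 (s3): strand 1 crosses over strand 4. Perm now: [3 2 4 1]
Gen 9 (s2^-1): strand 2 crosses under strand 4. Perm now: [3 4 2 1]

Answer: 3 4 2 1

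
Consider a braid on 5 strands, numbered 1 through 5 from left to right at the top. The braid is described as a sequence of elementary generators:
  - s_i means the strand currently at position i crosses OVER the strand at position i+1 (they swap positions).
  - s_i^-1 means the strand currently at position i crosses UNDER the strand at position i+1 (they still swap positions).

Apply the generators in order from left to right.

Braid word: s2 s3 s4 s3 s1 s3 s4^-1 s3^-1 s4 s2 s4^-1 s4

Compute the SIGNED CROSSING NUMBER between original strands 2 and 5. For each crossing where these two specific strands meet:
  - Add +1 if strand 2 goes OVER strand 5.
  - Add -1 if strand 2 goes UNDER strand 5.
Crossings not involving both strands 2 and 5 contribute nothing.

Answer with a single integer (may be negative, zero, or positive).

Answer: 2

Derivation:
Gen 1: crossing 2x3. Both 2&5? no. Sum: 0
Gen 2: crossing 2x4. Both 2&5? no. Sum: 0
Gen 3: 2 over 5. Both 2&5? yes. Contrib: +1. Sum: 1
Gen 4: crossing 4x5. Both 2&5? no. Sum: 1
Gen 5: crossing 1x3. Both 2&5? no. Sum: 1
Gen 6: crossing 5x4. Both 2&5? no. Sum: 1
Gen 7: 5 under 2. Both 2&5? yes. Contrib: +1. Sum: 2
Gen 8: crossing 4x2. Both 2&5? no. Sum: 2
Gen 9: crossing 4x5. Both 2&5? no. Sum: 2
Gen 10: crossing 1x2. Both 2&5? no. Sum: 2
Gen 11: crossing 5x4. Both 2&5? no. Sum: 2
Gen 12: crossing 4x5. Both 2&5? no. Sum: 2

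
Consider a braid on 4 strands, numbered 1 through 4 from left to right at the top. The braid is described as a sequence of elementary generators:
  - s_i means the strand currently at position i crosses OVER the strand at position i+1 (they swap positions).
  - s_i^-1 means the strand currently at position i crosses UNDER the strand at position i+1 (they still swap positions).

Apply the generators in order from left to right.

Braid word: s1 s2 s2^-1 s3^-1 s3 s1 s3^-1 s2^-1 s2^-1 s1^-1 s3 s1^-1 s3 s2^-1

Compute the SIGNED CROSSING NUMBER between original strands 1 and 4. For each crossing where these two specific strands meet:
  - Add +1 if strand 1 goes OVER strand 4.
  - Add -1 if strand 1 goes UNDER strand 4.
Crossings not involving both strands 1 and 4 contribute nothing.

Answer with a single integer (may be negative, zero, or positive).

Gen 1: crossing 1x2. Both 1&4? no. Sum: 0
Gen 2: crossing 1x3. Both 1&4? no. Sum: 0
Gen 3: crossing 3x1. Both 1&4? no. Sum: 0
Gen 4: crossing 3x4. Both 1&4? no. Sum: 0
Gen 5: crossing 4x3. Both 1&4? no. Sum: 0
Gen 6: crossing 2x1. Both 1&4? no. Sum: 0
Gen 7: crossing 3x4. Both 1&4? no. Sum: 0
Gen 8: crossing 2x4. Both 1&4? no. Sum: 0
Gen 9: crossing 4x2. Both 1&4? no. Sum: 0
Gen 10: crossing 1x2. Both 1&4? no. Sum: 0
Gen 11: crossing 4x3. Both 1&4? no. Sum: 0
Gen 12: crossing 2x1. Both 1&4? no. Sum: 0
Gen 13: crossing 3x4. Both 1&4? no. Sum: 0
Gen 14: crossing 2x4. Both 1&4? no. Sum: 0

Answer: 0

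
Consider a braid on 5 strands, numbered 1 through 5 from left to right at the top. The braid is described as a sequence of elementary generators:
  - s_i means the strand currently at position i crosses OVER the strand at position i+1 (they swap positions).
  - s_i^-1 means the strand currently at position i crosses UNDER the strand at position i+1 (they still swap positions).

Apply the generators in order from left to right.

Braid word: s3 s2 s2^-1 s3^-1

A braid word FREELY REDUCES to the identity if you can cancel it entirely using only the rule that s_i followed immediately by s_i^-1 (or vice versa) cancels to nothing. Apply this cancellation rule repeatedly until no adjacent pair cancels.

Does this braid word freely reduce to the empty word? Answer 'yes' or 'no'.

Answer: yes

Derivation:
Gen 1 (s3): push. Stack: [s3]
Gen 2 (s2): push. Stack: [s3 s2]
Gen 3 (s2^-1): cancels prior s2. Stack: [s3]
Gen 4 (s3^-1): cancels prior s3. Stack: []
Reduced word: (empty)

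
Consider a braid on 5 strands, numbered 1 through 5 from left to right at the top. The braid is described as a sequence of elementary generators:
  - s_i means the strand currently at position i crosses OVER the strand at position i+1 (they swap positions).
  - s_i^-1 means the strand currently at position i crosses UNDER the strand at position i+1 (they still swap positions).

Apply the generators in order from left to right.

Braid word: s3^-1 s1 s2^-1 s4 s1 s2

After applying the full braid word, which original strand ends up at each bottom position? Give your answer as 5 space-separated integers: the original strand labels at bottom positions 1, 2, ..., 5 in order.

Answer: 4 1 2 5 3

Derivation:
Gen 1 (s3^-1): strand 3 crosses under strand 4. Perm now: [1 2 4 3 5]
Gen 2 (s1): strand 1 crosses over strand 2. Perm now: [2 1 4 3 5]
Gen 3 (s2^-1): strand 1 crosses under strand 4. Perm now: [2 4 1 3 5]
Gen 4 (s4): strand 3 crosses over strand 5. Perm now: [2 4 1 5 3]
Gen 5 (s1): strand 2 crosses over strand 4. Perm now: [4 2 1 5 3]
Gen 6 (s2): strand 2 crosses over strand 1. Perm now: [4 1 2 5 3]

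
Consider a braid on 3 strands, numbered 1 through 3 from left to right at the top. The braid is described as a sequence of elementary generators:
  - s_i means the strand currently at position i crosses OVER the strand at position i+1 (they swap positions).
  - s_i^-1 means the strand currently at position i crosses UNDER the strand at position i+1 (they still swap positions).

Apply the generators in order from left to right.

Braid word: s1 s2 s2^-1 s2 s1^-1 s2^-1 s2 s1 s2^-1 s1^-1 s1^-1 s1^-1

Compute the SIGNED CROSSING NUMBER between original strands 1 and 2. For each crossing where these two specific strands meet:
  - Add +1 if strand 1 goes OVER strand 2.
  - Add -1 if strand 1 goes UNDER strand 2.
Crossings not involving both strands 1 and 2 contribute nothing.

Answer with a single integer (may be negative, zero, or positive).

Answer: 4

Derivation:
Gen 1: 1 over 2. Both 1&2? yes. Contrib: +1. Sum: 1
Gen 2: crossing 1x3. Both 1&2? no. Sum: 1
Gen 3: crossing 3x1. Both 1&2? no. Sum: 1
Gen 4: crossing 1x3. Both 1&2? no. Sum: 1
Gen 5: crossing 2x3. Both 1&2? no. Sum: 1
Gen 6: 2 under 1. Both 1&2? yes. Contrib: +1. Sum: 2
Gen 7: 1 over 2. Both 1&2? yes. Contrib: +1. Sum: 3
Gen 8: crossing 3x2. Both 1&2? no. Sum: 3
Gen 9: crossing 3x1. Both 1&2? no. Sum: 3
Gen 10: 2 under 1. Both 1&2? yes. Contrib: +1. Sum: 4
Gen 11: 1 under 2. Both 1&2? yes. Contrib: -1. Sum: 3
Gen 12: 2 under 1. Both 1&2? yes. Contrib: +1. Sum: 4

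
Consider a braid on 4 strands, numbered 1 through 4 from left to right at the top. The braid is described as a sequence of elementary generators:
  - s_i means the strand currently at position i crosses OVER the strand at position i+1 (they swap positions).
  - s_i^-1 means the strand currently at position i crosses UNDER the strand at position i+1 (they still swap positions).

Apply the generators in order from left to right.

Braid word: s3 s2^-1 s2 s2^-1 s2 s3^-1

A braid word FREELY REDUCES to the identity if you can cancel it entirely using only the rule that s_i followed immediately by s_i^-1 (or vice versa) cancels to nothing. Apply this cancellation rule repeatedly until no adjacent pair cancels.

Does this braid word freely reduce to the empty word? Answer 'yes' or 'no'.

Gen 1 (s3): push. Stack: [s3]
Gen 2 (s2^-1): push. Stack: [s3 s2^-1]
Gen 3 (s2): cancels prior s2^-1. Stack: [s3]
Gen 4 (s2^-1): push. Stack: [s3 s2^-1]
Gen 5 (s2): cancels prior s2^-1. Stack: [s3]
Gen 6 (s3^-1): cancels prior s3. Stack: []
Reduced word: (empty)

Answer: yes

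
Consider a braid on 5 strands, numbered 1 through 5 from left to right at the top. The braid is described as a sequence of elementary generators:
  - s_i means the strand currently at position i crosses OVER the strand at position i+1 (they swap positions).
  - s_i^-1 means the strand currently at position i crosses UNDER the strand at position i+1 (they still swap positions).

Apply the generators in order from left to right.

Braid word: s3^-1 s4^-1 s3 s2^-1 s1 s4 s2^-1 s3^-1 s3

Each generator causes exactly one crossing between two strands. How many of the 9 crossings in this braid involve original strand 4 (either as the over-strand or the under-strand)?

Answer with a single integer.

Answer: 3

Derivation:
Gen 1: crossing 3x4. Involves strand 4? yes. Count so far: 1
Gen 2: crossing 3x5. Involves strand 4? no. Count so far: 1
Gen 3: crossing 4x5. Involves strand 4? yes. Count so far: 2
Gen 4: crossing 2x5. Involves strand 4? no. Count so far: 2
Gen 5: crossing 1x5. Involves strand 4? no. Count so far: 2
Gen 6: crossing 4x3. Involves strand 4? yes. Count so far: 3
Gen 7: crossing 1x2. Involves strand 4? no. Count so far: 3
Gen 8: crossing 1x3. Involves strand 4? no. Count so far: 3
Gen 9: crossing 3x1. Involves strand 4? no. Count so far: 3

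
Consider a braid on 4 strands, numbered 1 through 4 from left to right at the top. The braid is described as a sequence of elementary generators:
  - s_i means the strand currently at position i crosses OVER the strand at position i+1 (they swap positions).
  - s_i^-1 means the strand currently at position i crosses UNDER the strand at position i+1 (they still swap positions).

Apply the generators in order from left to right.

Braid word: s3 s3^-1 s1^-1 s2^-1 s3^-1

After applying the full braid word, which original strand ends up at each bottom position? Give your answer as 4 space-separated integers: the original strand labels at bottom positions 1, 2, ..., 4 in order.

Answer: 2 3 4 1

Derivation:
Gen 1 (s3): strand 3 crosses over strand 4. Perm now: [1 2 4 3]
Gen 2 (s3^-1): strand 4 crosses under strand 3. Perm now: [1 2 3 4]
Gen 3 (s1^-1): strand 1 crosses under strand 2. Perm now: [2 1 3 4]
Gen 4 (s2^-1): strand 1 crosses under strand 3. Perm now: [2 3 1 4]
Gen 5 (s3^-1): strand 1 crosses under strand 4. Perm now: [2 3 4 1]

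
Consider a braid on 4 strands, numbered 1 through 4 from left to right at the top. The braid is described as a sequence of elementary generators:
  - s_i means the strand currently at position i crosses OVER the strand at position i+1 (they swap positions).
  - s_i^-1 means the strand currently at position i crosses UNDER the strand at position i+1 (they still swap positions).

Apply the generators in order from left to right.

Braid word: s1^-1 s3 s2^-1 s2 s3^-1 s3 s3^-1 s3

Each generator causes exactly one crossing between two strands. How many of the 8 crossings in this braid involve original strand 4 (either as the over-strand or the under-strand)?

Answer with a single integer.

Gen 1: crossing 1x2. Involves strand 4? no. Count so far: 0
Gen 2: crossing 3x4. Involves strand 4? yes. Count so far: 1
Gen 3: crossing 1x4. Involves strand 4? yes. Count so far: 2
Gen 4: crossing 4x1. Involves strand 4? yes. Count so far: 3
Gen 5: crossing 4x3. Involves strand 4? yes. Count so far: 4
Gen 6: crossing 3x4. Involves strand 4? yes. Count so far: 5
Gen 7: crossing 4x3. Involves strand 4? yes. Count so far: 6
Gen 8: crossing 3x4. Involves strand 4? yes. Count so far: 7

Answer: 7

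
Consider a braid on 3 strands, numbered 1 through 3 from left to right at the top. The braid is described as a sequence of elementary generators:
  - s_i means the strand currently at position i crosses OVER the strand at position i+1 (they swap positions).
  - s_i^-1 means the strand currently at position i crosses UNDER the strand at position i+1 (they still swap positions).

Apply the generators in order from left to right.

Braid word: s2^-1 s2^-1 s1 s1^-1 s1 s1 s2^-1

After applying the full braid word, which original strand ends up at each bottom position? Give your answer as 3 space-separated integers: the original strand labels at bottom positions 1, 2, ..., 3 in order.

Answer: 1 3 2

Derivation:
Gen 1 (s2^-1): strand 2 crosses under strand 3. Perm now: [1 3 2]
Gen 2 (s2^-1): strand 3 crosses under strand 2. Perm now: [1 2 3]
Gen 3 (s1): strand 1 crosses over strand 2. Perm now: [2 1 3]
Gen 4 (s1^-1): strand 2 crosses under strand 1. Perm now: [1 2 3]
Gen 5 (s1): strand 1 crosses over strand 2. Perm now: [2 1 3]
Gen 6 (s1): strand 2 crosses over strand 1. Perm now: [1 2 3]
Gen 7 (s2^-1): strand 2 crosses under strand 3. Perm now: [1 3 2]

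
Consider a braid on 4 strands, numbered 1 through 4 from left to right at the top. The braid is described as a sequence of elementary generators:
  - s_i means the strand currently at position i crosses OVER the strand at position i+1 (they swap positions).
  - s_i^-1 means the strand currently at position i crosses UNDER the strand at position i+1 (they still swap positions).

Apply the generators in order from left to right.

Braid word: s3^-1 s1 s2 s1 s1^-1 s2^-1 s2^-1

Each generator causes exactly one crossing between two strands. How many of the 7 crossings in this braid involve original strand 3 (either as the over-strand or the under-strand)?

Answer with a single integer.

Answer: 1

Derivation:
Gen 1: crossing 3x4. Involves strand 3? yes. Count so far: 1
Gen 2: crossing 1x2. Involves strand 3? no. Count so far: 1
Gen 3: crossing 1x4. Involves strand 3? no. Count so far: 1
Gen 4: crossing 2x4. Involves strand 3? no. Count so far: 1
Gen 5: crossing 4x2. Involves strand 3? no. Count so far: 1
Gen 6: crossing 4x1. Involves strand 3? no. Count so far: 1
Gen 7: crossing 1x4. Involves strand 3? no. Count so far: 1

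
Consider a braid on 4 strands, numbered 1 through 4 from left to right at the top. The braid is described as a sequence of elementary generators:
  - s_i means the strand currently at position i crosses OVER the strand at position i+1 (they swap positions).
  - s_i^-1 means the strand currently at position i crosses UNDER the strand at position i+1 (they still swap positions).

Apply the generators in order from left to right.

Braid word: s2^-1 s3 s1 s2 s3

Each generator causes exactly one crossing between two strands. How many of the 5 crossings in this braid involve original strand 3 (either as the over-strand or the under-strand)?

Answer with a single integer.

Gen 1: crossing 2x3. Involves strand 3? yes. Count so far: 1
Gen 2: crossing 2x4. Involves strand 3? no. Count so far: 1
Gen 3: crossing 1x3. Involves strand 3? yes. Count so far: 2
Gen 4: crossing 1x4. Involves strand 3? no. Count so far: 2
Gen 5: crossing 1x2. Involves strand 3? no. Count so far: 2

Answer: 2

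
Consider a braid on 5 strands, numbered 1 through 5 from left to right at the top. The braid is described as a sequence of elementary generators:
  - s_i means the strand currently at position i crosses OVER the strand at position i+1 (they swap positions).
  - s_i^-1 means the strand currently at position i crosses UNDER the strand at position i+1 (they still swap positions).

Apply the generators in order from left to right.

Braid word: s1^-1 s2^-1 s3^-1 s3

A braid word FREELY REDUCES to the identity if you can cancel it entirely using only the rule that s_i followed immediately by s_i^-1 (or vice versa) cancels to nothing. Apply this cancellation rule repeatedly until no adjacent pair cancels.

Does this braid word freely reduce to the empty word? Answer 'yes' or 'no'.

Gen 1 (s1^-1): push. Stack: [s1^-1]
Gen 2 (s2^-1): push. Stack: [s1^-1 s2^-1]
Gen 3 (s3^-1): push. Stack: [s1^-1 s2^-1 s3^-1]
Gen 4 (s3): cancels prior s3^-1. Stack: [s1^-1 s2^-1]
Reduced word: s1^-1 s2^-1

Answer: no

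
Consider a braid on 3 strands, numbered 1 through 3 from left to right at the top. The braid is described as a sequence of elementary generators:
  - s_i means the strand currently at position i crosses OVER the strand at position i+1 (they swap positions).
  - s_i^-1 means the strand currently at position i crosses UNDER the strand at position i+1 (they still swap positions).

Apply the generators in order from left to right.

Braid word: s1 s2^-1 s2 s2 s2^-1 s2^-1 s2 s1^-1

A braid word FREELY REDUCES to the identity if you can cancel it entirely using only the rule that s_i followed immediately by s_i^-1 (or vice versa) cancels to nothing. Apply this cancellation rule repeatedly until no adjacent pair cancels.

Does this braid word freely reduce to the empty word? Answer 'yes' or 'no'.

Gen 1 (s1): push. Stack: [s1]
Gen 2 (s2^-1): push. Stack: [s1 s2^-1]
Gen 3 (s2): cancels prior s2^-1. Stack: [s1]
Gen 4 (s2): push. Stack: [s1 s2]
Gen 5 (s2^-1): cancels prior s2. Stack: [s1]
Gen 6 (s2^-1): push. Stack: [s1 s2^-1]
Gen 7 (s2): cancels prior s2^-1. Stack: [s1]
Gen 8 (s1^-1): cancels prior s1. Stack: []
Reduced word: (empty)

Answer: yes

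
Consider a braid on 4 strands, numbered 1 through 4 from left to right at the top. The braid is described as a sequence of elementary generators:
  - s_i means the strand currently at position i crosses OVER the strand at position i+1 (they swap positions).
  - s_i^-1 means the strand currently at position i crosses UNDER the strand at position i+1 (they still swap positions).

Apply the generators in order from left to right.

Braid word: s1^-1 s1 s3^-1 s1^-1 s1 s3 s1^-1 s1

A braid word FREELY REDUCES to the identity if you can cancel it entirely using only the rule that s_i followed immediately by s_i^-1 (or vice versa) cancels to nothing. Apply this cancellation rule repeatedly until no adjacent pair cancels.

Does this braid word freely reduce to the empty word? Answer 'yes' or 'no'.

Answer: yes

Derivation:
Gen 1 (s1^-1): push. Stack: [s1^-1]
Gen 2 (s1): cancels prior s1^-1. Stack: []
Gen 3 (s3^-1): push. Stack: [s3^-1]
Gen 4 (s1^-1): push. Stack: [s3^-1 s1^-1]
Gen 5 (s1): cancels prior s1^-1. Stack: [s3^-1]
Gen 6 (s3): cancels prior s3^-1. Stack: []
Gen 7 (s1^-1): push. Stack: [s1^-1]
Gen 8 (s1): cancels prior s1^-1. Stack: []
Reduced word: (empty)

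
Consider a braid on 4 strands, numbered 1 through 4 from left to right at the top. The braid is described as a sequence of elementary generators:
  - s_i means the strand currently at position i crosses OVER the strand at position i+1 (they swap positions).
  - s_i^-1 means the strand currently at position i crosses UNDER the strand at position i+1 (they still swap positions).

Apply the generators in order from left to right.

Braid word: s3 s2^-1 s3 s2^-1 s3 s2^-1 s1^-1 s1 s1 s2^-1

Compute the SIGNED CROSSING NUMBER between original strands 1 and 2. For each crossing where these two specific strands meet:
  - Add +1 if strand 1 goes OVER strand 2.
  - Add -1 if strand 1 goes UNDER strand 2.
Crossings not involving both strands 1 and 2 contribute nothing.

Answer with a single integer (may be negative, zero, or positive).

Gen 1: crossing 3x4. Both 1&2? no. Sum: 0
Gen 2: crossing 2x4. Both 1&2? no. Sum: 0
Gen 3: crossing 2x3. Both 1&2? no. Sum: 0
Gen 4: crossing 4x3. Both 1&2? no. Sum: 0
Gen 5: crossing 4x2. Both 1&2? no. Sum: 0
Gen 6: crossing 3x2. Both 1&2? no. Sum: 0
Gen 7: 1 under 2. Both 1&2? yes. Contrib: -1. Sum: -1
Gen 8: 2 over 1. Both 1&2? yes. Contrib: -1. Sum: -2
Gen 9: 1 over 2. Both 1&2? yes. Contrib: +1. Sum: -1
Gen 10: crossing 1x3. Both 1&2? no. Sum: -1

Answer: -1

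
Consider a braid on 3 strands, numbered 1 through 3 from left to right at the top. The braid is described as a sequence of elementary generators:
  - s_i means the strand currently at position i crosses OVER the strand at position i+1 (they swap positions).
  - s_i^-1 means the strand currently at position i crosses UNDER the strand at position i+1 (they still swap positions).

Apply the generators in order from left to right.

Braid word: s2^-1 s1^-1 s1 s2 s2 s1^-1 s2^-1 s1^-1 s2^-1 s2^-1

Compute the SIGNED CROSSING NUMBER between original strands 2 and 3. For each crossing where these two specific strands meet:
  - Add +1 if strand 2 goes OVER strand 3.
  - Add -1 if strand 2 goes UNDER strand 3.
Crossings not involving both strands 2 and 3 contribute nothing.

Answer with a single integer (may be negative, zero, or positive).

Answer: 0

Derivation:
Gen 1: 2 under 3. Both 2&3? yes. Contrib: -1. Sum: -1
Gen 2: crossing 1x3. Both 2&3? no. Sum: -1
Gen 3: crossing 3x1. Both 2&3? no. Sum: -1
Gen 4: 3 over 2. Both 2&3? yes. Contrib: -1. Sum: -2
Gen 5: 2 over 3. Both 2&3? yes. Contrib: +1. Sum: -1
Gen 6: crossing 1x3. Both 2&3? no. Sum: -1
Gen 7: crossing 1x2. Both 2&3? no. Sum: -1
Gen 8: 3 under 2. Both 2&3? yes. Contrib: +1. Sum: 0
Gen 9: crossing 3x1. Both 2&3? no. Sum: 0
Gen 10: crossing 1x3. Both 2&3? no. Sum: 0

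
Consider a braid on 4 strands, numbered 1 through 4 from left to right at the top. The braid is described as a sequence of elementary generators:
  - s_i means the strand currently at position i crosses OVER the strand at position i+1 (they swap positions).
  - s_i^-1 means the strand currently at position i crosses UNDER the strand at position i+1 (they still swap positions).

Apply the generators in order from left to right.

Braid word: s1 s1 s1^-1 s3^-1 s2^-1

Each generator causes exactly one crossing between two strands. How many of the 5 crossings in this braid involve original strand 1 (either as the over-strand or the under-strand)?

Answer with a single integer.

Answer: 4

Derivation:
Gen 1: crossing 1x2. Involves strand 1? yes. Count so far: 1
Gen 2: crossing 2x1. Involves strand 1? yes. Count so far: 2
Gen 3: crossing 1x2. Involves strand 1? yes. Count so far: 3
Gen 4: crossing 3x4. Involves strand 1? no. Count so far: 3
Gen 5: crossing 1x4. Involves strand 1? yes. Count so far: 4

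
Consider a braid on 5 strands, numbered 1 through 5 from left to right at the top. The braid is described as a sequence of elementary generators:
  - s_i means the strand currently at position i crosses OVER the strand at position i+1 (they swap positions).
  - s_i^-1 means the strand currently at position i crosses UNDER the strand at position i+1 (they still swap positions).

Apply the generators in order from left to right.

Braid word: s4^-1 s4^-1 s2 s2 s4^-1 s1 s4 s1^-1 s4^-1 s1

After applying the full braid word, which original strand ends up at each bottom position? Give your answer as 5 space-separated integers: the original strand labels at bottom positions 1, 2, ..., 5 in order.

Gen 1 (s4^-1): strand 4 crosses under strand 5. Perm now: [1 2 3 5 4]
Gen 2 (s4^-1): strand 5 crosses under strand 4. Perm now: [1 2 3 4 5]
Gen 3 (s2): strand 2 crosses over strand 3. Perm now: [1 3 2 4 5]
Gen 4 (s2): strand 3 crosses over strand 2. Perm now: [1 2 3 4 5]
Gen 5 (s4^-1): strand 4 crosses under strand 5. Perm now: [1 2 3 5 4]
Gen 6 (s1): strand 1 crosses over strand 2. Perm now: [2 1 3 5 4]
Gen 7 (s4): strand 5 crosses over strand 4. Perm now: [2 1 3 4 5]
Gen 8 (s1^-1): strand 2 crosses under strand 1. Perm now: [1 2 3 4 5]
Gen 9 (s4^-1): strand 4 crosses under strand 5. Perm now: [1 2 3 5 4]
Gen 10 (s1): strand 1 crosses over strand 2. Perm now: [2 1 3 5 4]

Answer: 2 1 3 5 4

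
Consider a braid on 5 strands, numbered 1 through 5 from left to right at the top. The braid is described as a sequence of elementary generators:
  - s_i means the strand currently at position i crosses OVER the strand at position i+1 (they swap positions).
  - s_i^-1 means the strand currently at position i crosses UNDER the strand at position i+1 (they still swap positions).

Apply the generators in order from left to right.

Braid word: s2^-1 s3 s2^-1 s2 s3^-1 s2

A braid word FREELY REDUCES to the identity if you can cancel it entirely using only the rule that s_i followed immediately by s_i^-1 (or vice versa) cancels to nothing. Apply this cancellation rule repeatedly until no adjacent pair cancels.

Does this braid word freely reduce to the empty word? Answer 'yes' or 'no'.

Gen 1 (s2^-1): push. Stack: [s2^-1]
Gen 2 (s3): push. Stack: [s2^-1 s3]
Gen 3 (s2^-1): push. Stack: [s2^-1 s3 s2^-1]
Gen 4 (s2): cancels prior s2^-1. Stack: [s2^-1 s3]
Gen 5 (s3^-1): cancels prior s3. Stack: [s2^-1]
Gen 6 (s2): cancels prior s2^-1. Stack: []
Reduced word: (empty)

Answer: yes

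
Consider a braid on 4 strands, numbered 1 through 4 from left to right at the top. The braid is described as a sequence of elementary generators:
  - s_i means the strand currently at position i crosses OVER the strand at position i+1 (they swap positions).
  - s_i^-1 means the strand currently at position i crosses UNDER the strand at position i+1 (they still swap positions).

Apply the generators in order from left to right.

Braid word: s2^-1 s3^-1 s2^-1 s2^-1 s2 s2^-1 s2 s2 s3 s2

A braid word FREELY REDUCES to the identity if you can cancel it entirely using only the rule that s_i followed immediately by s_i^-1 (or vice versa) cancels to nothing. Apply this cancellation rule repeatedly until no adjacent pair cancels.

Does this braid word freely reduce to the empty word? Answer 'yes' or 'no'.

Answer: yes

Derivation:
Gen 1 (s2^-1): push. Stack: [s2^-1]
Gen 2 (s3^-1): push. Stack: [s2^-1 s3^-1]
Gen 3 (s2^-1): push. Stack: [s2^-1 s3^-1 s2^-1]
Gen 4 (s2^-1): push. Stack: [s2^-1 s3^-1 s2^-1 s2^-1]
Gen 5 (s2): cancels prior s2^-1. Stack: [s2^-1 s3^-1 s2^-1]
Gen 6 (s2^-1): push. Stack: [s2^-1 s3^-1 s2^-1 s2^-1]
Gen 7 (s2): cancels prior s2^-1. Stack: [s2^-1 s3^-1 s2^-1]
Gen 8 (s2): cancels prior s2^-1. Stack: [s2^-1 s3^-1]
Gen 9 (s3): cancels prior s3^-1. Stack: [s2^-1]
Gen 10 (s2): cancels prior s2^-1. Stack: []
Reduced word: (empty)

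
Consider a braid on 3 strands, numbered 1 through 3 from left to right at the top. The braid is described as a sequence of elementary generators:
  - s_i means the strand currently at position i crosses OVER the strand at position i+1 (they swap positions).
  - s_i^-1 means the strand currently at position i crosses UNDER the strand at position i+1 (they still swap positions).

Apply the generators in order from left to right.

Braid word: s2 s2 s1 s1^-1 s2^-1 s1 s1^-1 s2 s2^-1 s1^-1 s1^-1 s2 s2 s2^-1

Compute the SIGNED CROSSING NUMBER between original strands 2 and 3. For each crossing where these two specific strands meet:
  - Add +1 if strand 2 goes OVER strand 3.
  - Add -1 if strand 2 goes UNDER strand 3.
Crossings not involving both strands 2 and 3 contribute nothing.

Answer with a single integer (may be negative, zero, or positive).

Gen 1: 2 over 3. Both 2&3? yes. Contrib: +1. Sum: 1
Gen 2: 3 over 2. Both 2&3? yes. Contrib: -1. Sum: 0
Gen 3: crossing 1x2. Both 2&3? no. Sum: 0
Gen 4: crossing 2x1. Both 2&3? no. Sum: 0
Gen 5: 2 under 3. Both 2&3? yes. Contrib: -1. Sum: -1
Gen 6: crossing 1x3. Both 2&3? no. Sum: -1
Gen 7: crossing 3x1. Both 2&3? no. Sum: -1
Gen 8: 3 over 2. Both 2&3? yes. Contrib: -1. Sum: -2
Gen 9: 2 under 3. Both 2&3? yes. Contrib: -1. Sum: -3
Gen 10: crossing 1x3. Both 2&3? no. Sum: -3
Gen 11: crossing 3x1. Both 2&3? no. Sum: -3
Gen 12: 3 over 2. Both 2&3? yes. Contrib: -1. Sum: -4
Gen 13: 2 over 3. Both 2&3? yes. Contrib: +1. Sum: -3
Gen 14: 3 under 2. Both 2&3? yes. Contrib: +1. Sum: -2

Answer: -2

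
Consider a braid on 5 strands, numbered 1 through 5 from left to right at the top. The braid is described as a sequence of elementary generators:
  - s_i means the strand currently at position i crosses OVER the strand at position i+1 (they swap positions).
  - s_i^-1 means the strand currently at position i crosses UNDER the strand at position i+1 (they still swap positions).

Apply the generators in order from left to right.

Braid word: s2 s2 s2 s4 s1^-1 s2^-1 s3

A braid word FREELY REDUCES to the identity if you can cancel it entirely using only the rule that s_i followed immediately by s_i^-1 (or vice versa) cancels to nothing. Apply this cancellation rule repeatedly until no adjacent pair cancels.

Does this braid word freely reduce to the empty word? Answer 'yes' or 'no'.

Gen 1 (s2): push. Stack: [s2]
Gen 2 (s2): push. Stack: [s2 s2]
Gen 3 (s2): push. Stack: [s2 s2 s2]
Gen 4 (s4): push. Stack: [s2 s2 s2 s4]
Gen 5 (s1^-1): push. Stack: [s2 s2 s2 s4 s1^-1]
Gen 6 (s2^-1): push. Stack: [s2 s2 s2 s4 s1^-1 s2^-1]
Gen 7 (s3): push. Stack: [s2 s2 s2 s4 s1^-1 s2^-1 s3]
Reduced word: s2 s2 s2 s4 s1^-1 s2^-1 s3

Answer: no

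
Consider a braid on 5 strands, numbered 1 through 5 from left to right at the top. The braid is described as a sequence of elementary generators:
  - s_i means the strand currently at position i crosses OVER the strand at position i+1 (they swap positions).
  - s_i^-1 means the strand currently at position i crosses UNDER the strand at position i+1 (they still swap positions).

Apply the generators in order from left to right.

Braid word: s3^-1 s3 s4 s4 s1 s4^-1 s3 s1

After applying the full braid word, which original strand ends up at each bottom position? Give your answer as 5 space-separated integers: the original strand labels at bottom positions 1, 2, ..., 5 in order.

Answer: 1 2 5 3 4

Derivation:
Gen 1 (s3^-1): strand 3 crosses under strand 4. Perm now: [1 2 4 3 5]
Gen 2 (s3): strand 4 crosses over strand 3. Perm now: [1 2 3 4 5]
Gen 3 (s4): strand 4 crosses over strand 5. Perm now: [1 2 3 5 4]
Gen 4 (s4): strand 5 crosses over strand 4. Perm now: [1 2 3 4 5]
Gen 5 (s1): strand 1 crosses over strand 2. Perm now: [2 1 3 4 5]
Gen 6 (s4^-1): strand 4 crosses under strand 5. Perm now: [2 1 3 5 4]
Gen 7 (s3): strand 3 crosses over strand 5. Perm now: [2 1 5 3 4]
Gen 8 (s1): strand 2 crosses over strand 1. Perm now: [1 2 5 3 4]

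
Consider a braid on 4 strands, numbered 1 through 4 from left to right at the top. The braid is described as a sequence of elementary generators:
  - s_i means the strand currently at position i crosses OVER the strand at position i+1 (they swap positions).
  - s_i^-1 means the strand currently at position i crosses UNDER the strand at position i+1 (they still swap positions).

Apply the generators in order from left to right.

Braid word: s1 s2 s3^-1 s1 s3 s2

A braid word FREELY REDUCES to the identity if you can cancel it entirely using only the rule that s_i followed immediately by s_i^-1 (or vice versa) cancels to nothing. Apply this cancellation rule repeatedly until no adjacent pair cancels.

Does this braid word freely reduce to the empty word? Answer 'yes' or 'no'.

Gen 1 (s1): push. Stack: [s1]
Gen 2 (s2): push. Stack: [s1 s2]
Gen 3 (s3^-1): push. Stack: [s1 s2 s3^-1]
Gen 4 (s1): push. Stack: [s1 s2 s3^-1 s1]
Gen 5 (s3): push. Stack: [s1 s2 s3^-1 s1 s3]
Gen 6 (s2): push. Stack: [s1 s2 s3^-1 s1 s3 s2]
Reduced word: s1 s2 s3^-1 s1 s3 s2

Answer: no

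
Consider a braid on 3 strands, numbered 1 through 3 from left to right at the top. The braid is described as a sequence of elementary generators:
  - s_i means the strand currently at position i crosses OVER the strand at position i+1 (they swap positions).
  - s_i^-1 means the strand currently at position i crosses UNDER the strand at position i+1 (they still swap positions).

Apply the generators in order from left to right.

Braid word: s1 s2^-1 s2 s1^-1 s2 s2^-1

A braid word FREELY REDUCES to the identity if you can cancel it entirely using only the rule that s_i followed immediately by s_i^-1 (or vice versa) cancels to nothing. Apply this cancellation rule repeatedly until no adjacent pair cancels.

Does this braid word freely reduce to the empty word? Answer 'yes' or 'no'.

Gen 1 (s1): push. Stack: [s1]
Gen 2 (s2^-1): push. Stack: [s1 s2^-1]
Gen 3 (s2): cancels prior s2^-1. Stack: [s1]
Gen 4 (s1^-1): cancels prior s1. Stack: []
Gen 5 (s2): push. Stack: [s2]
Gen 6 (s2^-1): cancels prior s2. Stack: []
Reduced word: (empty)

Answer: yes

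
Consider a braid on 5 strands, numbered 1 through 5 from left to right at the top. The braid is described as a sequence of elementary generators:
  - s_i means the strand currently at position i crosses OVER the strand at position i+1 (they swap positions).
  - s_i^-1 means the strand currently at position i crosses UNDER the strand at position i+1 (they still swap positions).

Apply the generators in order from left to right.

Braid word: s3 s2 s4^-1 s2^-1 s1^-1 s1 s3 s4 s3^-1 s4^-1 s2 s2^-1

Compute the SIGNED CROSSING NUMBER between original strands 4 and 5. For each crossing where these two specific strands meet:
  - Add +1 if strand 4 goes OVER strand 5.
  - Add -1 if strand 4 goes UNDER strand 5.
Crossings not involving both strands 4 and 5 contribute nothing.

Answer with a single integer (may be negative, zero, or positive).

Answer: 2

Derivation:
Gen 1: crossing 3x4. Both 4&5? no. Sum: 0
Gen 2: crossing 2x4. Both 4&5? no. Sum: 0
Gen 3: crossing 3x5. Both 4&5? no. Sum: 0
Gen 4: crossing 4x2. Both 4&5? no. Sum: 0
Gen 5: crossing 1x2. Both 4&5? no. Sum: 0
Gen 6: crossing 2x1. Both 4&5? no. Sum: 0
Gen 7: 4 over 5. Both 4&5? yes. Contrib: +1. Sum: 1
Gen 8: crossing 4x3. Both 4&5? no. Sum: 1
Gen 9: crossing 5x3. Both 4&5? no. Sum: 1
Gen 10: 5 under 4. Both 4&5? yes. Contrib: +1. Sum: 2
Gen 11: crossing 2x3. Both 4&5? no. Sum: 2
Gen 12: crossing 3x2. Both 4&5? no. Sum: 2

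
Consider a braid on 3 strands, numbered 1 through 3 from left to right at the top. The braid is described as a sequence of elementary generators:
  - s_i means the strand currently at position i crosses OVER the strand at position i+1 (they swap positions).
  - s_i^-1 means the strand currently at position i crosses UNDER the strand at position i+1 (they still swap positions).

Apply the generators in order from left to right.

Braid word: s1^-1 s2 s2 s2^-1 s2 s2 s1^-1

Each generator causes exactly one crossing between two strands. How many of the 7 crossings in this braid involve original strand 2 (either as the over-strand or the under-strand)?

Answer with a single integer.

Answer: 2

Derivation:
Gen 1: crossing 1x2. Involves strand 2? yes. Count so far: 1
Gen 2: crossing 1x3. Involves strand 2? no. Count so far: 1
Gen 3: crossing 3x1. Involves strand 2? no. Count so far: 1
Gen 4: crossing 1x3. Involves strand 2? no. Count so far: 1
Gen 5: crossing 3x1. Involves strand 2? no. Count so far: 1
Gen 6: crossing 1x3. Involves strand 2? no. Count so far: 1
Gen 7: crossing 2x3. Involves strand 2? yes. Count so far: 2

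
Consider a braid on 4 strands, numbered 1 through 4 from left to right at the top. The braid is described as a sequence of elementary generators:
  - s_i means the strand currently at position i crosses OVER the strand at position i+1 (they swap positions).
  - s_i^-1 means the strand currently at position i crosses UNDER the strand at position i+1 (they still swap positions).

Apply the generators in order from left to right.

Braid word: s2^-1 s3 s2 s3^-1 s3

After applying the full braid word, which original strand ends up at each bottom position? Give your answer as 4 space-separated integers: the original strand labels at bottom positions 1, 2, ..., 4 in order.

Gen 1 (s2^-1): strand 2 crosses under strand 3. Perm now: [1 3 2 4]
Gen 2 (s3): strand 2 crosses over strand 4. Perm now: [1 3 4 2]
Gen 3 (s2): strand 3 crosses over strand 4. Perm now: [1 4 3 2]
Gen 4 (s3^-1): strand 3 crosses under strand 2. Perm now: [1 4 2 3]
Gen 5 (s3): strand 2 crosses over strand 3. Perm now: [1 4 3 2]

Answer: 1 4 3 2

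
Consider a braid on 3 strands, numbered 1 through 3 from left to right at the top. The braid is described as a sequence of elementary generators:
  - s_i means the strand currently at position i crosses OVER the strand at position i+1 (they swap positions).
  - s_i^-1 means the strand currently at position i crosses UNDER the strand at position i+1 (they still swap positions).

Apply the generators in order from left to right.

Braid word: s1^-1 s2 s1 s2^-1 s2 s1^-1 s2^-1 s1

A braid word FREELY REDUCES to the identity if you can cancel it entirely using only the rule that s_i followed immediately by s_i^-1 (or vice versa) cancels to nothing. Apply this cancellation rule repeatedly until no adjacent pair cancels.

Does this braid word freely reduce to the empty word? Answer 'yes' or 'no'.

Gen 1 (s1^-1): push. Stack: [s1^-1]
Gen 2 (s2): push. Stack: [s1^-1 s2]
Gen 3 (s1): push. Stack: [s1^-1 s2 s1]
Gen 4 (s2^-1): push. Stack: [s1^-1 s2 s1 s2^-1]
Gen 5 (s2): cancels prior s2^-1. Stack: [s1^-1 s2 s1]
Gen 6 (s1^-1): cancels prior s1. Stack: [s1^-1 s2]
Gen 7 (s2^-1): cancels prior s2. Stack: [s1^-1]
Gen 8 (s1): cancels prior s1^-1. Stack: []
Reduced word: (empty)

Answer: yes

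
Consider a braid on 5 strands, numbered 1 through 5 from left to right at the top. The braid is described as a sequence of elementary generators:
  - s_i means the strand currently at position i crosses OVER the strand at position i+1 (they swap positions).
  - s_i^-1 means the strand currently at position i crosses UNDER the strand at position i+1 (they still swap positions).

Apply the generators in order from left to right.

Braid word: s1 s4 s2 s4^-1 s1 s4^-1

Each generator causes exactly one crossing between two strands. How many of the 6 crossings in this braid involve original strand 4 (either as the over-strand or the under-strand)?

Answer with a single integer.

Answer: 3

Derivation:
Gen 1: crossing 1x2. Involves strand 4? no. Count so far: 0
Gen 2: crossing 4x5. Involves strand 4? yes. Count so far: 1
Gen 3: crossing 1x3. Involves strand 4? no. Count so far: 1
Gen 4: crossing 5x4. Involves strand 4? yes. Count so far: 2
Gen 5: crossing 2x3. Involves strand 4? no. Count so far: 2
Gen 6: crossing 4x5. Involves strand 4? yes. Count so far: 3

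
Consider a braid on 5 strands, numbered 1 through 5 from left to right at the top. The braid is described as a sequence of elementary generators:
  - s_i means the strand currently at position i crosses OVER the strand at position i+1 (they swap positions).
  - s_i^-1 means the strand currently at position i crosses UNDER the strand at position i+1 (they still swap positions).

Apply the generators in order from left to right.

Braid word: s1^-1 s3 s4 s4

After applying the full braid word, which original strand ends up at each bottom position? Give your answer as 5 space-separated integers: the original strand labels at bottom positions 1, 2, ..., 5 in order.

Answer: 2 1 4 3 5

Derivation:
Gen 1 (s1^-1): strand 1 crosses under strand 2. Perm now: [2 1 3 4 5]
Gen 2 (s3): strand 3 crosses over strand 4. Perm now: [2 1 4 3 5]
Gen 3 (s4): strand 3 crosses over strand 5. Perm now: [2 1 4 5 3]
Gen 4 (s4): strand 5 crosses over strand 3. Perm now: [2 1 4 3 5]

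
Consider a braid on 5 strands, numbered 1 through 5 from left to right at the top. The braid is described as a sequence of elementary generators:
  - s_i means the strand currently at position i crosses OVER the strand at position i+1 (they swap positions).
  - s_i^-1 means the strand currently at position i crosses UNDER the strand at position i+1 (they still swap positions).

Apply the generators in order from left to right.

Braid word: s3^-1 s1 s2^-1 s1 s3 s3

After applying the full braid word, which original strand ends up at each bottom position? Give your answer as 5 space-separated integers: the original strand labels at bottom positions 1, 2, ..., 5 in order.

Gen 1 (s3^-1): strand 3 crosses under strand 4. Perm now: [1 2 4 3 5]
Gen 2 (s1): strand 1 crosses over strand 2. Perm now: [2 1 4 3 5]
Gen 3 (s2^-1): strand 1 crosses under strand 4. Perm now: [2 4 1 3 5]
Gen 4 (s1): strand 2 crosses over strand 4. Perm now: [4 2 1 3 5]
Gen 5 (s3): strand 1 crosses over strand 3. Perm now: [4 2 3 1 5]
Gen 6 (s3): strand 3 crosses over strand 1. Perm now: [4 2 1 3 5]

Answer: 4 2 1 3 5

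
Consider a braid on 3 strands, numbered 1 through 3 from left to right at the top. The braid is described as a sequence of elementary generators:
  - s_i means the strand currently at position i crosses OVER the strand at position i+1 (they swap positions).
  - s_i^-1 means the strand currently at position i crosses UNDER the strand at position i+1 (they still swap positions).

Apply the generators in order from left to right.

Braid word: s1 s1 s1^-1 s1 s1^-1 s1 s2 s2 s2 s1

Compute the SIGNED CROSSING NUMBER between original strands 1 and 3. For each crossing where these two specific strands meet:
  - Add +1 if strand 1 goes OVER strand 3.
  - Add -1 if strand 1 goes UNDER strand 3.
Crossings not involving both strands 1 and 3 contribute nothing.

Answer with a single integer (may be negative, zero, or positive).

Gen 1: crossing 1x2. Both 1&3? no. Sum: 0
Gen 2: crossing 2x1. Both 1&3? no. Sum: 0
Gen 3: crossing 1x2. Both 1&3? no. Sum: 0
Gen 4: crossing 2x1. Both 1&3? no. Sum: 0
Gen 5: crossing 1x2. Both 1&3? no. Sum: 0
Gen 6: crossing 2x1. Both 1&3? no. Sum: 0
Gen 7: crossing 2x3. Both 1&3? no. Sum: 0
Gen 8: crossing 3x2. Both 1&3? no. Sum: 0
Gen 9: crossing 2x3. Both 1&3? no. Sum: 0
Gen 10: 1 over 3. Both 1&3? yes. Contrib: +1. Sum: 1

Answer: 1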